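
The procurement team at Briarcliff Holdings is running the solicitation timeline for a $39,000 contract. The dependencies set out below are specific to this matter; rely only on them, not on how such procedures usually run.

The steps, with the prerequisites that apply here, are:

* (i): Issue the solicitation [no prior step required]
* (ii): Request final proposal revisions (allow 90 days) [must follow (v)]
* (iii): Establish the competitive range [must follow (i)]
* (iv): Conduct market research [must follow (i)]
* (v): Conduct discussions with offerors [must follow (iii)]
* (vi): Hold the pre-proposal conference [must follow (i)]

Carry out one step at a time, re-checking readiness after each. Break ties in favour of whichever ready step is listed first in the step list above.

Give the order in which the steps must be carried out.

(i) → (iii) → (iv) → (v) → (ii) → (vi)

(i) is the only step with nothing outstanding, so it goes first.
Now (iii), (iv) and (vi) have their prerequisites met. (iii) is listed earlier, so (iii) next.
(v) now also ready, so the ready set is {(iv), (v), (vi)}; (iv) is listed earlier → (iv).
Now (v) and (vi) have their prerequisites met. (v) is listed earlier, so (v) next.
Now (ii) and (vi) have their prerequisites met. (ii) is listed earlier, so (ii) next.
That leaves (vi) as the only ready step → (vi).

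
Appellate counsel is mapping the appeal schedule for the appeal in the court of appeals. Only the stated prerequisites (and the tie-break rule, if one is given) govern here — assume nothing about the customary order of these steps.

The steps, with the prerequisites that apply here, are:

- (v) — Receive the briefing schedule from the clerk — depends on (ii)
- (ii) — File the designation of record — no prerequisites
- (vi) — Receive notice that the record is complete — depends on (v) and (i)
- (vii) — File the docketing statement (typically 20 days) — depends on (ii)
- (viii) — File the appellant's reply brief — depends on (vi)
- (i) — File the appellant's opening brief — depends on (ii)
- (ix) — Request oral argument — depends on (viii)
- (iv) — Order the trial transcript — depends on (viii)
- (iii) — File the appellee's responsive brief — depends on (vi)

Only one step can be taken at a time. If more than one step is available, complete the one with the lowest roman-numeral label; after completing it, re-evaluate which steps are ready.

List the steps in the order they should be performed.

(ii) → (i) → (v) → (vi) → (iii) → (vii) → (viii) → (iv) → (ix)

(ii) is the only step with nothing outstanding, so it goes first.
Ready: (i), (v) and (vii). (i) has the earlier label → (i).
Ready: (v) and (vii). (v) has the earlier label → (v).
(vi) now also ready, so the ready set is {(vi), (vii)}; (vi) has the earlier label → (vi).
(iii) and (viii) now also ready, so the ready set is {(iii), (vii), (viii)}; (iii) has the earlier label → (iii).
Ready: (vii) and (viii). (vii) has the earlier label → (vii).
That leaves (viii) as the only ready step → (viii).
(iv) and (ix) are both available; (iv) has the earlier label → (iv).
Next only (ix) has its prerequisites met → (ix).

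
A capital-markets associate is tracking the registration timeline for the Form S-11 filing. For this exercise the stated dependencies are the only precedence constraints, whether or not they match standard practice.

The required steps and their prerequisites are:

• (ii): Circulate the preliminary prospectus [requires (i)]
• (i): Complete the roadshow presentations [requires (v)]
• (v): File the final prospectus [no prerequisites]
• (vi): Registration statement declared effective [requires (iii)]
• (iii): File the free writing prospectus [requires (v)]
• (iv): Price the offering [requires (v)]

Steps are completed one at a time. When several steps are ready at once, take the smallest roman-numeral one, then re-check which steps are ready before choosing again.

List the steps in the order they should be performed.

(v) → (i) → (ii) → (iii) → (iv) → (vi)

Only (v) has no prerequisites, so it is first.
(i), (iii) and (iv) are all available; (i) has the earlier label → (i).
(ii) now also ready, so the ready set is {(ii), (iii), (iv)}; (ii) has the earlier label → (ii).
Ready: (iii) and (iv). (iii) has the earlier label → (iii).
(iv) and (vi) are both available; (iv) has the earlier label → (iv).
(vi) needed (iii), now all done → (vi).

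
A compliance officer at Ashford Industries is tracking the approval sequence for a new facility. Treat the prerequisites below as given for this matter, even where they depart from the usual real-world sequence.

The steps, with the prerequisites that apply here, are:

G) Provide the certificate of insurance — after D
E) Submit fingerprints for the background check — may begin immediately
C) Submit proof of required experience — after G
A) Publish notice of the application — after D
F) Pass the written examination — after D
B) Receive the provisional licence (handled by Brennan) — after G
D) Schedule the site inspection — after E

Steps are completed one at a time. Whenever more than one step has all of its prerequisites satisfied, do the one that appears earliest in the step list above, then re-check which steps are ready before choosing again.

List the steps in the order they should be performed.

E → D → G → C → A → F → B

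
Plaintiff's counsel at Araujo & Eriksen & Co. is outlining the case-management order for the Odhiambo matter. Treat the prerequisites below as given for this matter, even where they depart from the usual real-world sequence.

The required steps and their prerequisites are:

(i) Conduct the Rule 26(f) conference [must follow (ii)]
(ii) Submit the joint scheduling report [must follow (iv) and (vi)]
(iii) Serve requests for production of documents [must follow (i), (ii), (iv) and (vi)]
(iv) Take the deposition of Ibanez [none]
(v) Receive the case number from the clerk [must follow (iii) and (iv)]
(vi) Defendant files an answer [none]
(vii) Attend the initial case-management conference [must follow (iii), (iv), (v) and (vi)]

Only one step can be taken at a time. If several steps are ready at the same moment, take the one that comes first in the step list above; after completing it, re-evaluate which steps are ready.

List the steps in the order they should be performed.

Nothing is required for (iv) and (vi). (iv) is listed earlier → (iv) first.
That leaves (vi) as the only ready step → (vi).
That leaves (ii) as the only ready step → (ii).
(i) needed (ii), now all done → (i).
That leaves (iii) as the only ready step → (iii).
(v) is the only step now ready → (v).
Next only (vii) has its prerequisites met → (vii).

(iv) → (vi) → (ii) → (i) → (iii) → (v) → (vii)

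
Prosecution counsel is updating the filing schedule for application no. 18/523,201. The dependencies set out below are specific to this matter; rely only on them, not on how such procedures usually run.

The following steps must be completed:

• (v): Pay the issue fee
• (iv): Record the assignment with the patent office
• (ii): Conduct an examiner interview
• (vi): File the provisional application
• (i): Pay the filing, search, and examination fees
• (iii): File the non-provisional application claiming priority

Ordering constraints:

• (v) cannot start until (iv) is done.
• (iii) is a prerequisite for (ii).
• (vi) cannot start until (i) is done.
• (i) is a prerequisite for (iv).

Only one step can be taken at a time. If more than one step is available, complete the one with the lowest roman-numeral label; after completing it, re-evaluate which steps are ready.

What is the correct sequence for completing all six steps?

Nothing is required for (i) and (iii). (i) has the earlier label → (i) first.
(iii), (iv) and (vi) are all available; (iii) has the earlier label → (iii).
(ii), (iv) and (vi) are all available; (ii) has the earlier label → (ii).
(iv) and (vi) are both available; (iv) has the earlier label → (iv).
(v) and (vi) are both available; (v) has the earlier label → (v).
(vi) needed (i), now all done → (vi).

(i), (iii), (ii), (iv), (v), (vi)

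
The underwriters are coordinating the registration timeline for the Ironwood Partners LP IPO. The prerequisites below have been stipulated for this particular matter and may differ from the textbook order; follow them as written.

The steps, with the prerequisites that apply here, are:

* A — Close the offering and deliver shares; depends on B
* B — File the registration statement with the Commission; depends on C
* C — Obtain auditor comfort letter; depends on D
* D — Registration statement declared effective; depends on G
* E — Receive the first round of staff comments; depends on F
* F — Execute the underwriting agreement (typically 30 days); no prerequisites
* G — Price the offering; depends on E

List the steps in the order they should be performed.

F, E, G, D, C, B, A

F is the only step with nothing outstanding, so it goes first.
E needed F, now all done → E.
G needed E, now all done → G.
Next only D has its prerequisites met → D.
C is the only step now ready → C.
B needed C, now all done → B.
A needed B, now all done → A.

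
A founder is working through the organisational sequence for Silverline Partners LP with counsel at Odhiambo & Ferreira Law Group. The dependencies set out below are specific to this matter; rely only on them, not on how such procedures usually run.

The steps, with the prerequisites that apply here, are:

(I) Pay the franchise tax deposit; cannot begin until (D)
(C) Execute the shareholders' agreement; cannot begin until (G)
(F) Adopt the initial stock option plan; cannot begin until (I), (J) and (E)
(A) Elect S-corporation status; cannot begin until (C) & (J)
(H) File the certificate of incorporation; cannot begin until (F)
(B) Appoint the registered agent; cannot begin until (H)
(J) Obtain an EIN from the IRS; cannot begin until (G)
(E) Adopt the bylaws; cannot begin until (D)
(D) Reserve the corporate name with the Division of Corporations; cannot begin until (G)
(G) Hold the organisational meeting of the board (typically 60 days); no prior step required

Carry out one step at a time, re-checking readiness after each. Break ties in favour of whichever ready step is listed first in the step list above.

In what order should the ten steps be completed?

(G) → (C) → (J) → (A) → (D) → (I) → (E) → (F) → (H) → (B)

Only (G) has no prerequisites, so it is first.
Now (C), (J) and (D) have their prerequisites met. (C) is listed earlier, so (C) next.
(J) and (D) are both available; (J) is listed earlier → (J).
(A) now also ready, so the ready set is {(A), (D)}; (A) is listed earlier → (A).
(D) needed (G), now all done → (D).
(I) and (E) are both available; (I) is listed earlier → (I).
(E) is the only step now ready → (E).
(F) needed (I), (J) and (E), now all done → (F).
That leaves (H) as the only ready step → (H).
(B) needed (H), now all done → (B).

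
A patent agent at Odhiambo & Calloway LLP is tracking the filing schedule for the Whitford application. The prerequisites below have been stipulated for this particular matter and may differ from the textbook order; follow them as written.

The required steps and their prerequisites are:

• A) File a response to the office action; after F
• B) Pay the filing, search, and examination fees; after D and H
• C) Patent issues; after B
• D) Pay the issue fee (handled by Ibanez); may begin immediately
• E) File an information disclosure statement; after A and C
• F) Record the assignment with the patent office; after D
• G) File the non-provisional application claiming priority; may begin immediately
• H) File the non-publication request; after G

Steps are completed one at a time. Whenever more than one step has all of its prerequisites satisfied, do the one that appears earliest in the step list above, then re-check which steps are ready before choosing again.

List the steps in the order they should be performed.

Nothing is required for D and G. D is listed earlier → D first.
F now also ready, so the ready set is {F, G}; F is listed earlier → F.
A now also ready, so the ready set is {A, G}; A is listed earlier → A.
G is the only step now ready → G.
That leaves H as the only ready step → H.
Next only B has its prerequisites met → B.
Next only C has its prerequisites met → C.
E needed A and C, now all done → E.

D, F, A, G, H, B, C, E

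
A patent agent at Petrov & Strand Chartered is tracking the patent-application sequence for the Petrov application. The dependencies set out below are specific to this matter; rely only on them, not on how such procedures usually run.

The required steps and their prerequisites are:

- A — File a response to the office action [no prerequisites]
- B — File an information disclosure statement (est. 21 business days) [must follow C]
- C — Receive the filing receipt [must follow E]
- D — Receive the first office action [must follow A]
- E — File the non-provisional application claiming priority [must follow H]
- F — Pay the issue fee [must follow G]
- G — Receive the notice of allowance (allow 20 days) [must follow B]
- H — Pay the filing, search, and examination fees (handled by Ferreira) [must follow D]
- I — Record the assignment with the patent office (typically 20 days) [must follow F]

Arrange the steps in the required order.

A has no prerequisites → A first.
Next only D has its prerequisites met → D.
H needed D, now all done → H.
That leaves E as the only ready step → E.
C needed E, now all done → C.
B needed C, now all done → B.
G needed B, now all done → G.
F is the only step now ready → F.
That leaves I as the only ready step → I.

A → D → H → E → C → B → G → F → I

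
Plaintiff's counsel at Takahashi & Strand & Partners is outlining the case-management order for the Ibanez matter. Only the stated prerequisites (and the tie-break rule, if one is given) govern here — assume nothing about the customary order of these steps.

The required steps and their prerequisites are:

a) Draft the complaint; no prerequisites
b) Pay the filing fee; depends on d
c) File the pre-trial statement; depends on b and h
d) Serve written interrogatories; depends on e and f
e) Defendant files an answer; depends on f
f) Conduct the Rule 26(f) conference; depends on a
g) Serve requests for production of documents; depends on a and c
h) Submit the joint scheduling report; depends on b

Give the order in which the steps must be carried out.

a → f → e → d → b → h → c → g

a has no prerequisites → a first.
f needed a, now all done → f.
e needed f, now all done → e.
d needed e and f, now all done → d.
Next only b has its prerequisites met → b.
h is the only step now ready → h.
c needed b and h, now all done → c.
g needed a and c, now all done → g.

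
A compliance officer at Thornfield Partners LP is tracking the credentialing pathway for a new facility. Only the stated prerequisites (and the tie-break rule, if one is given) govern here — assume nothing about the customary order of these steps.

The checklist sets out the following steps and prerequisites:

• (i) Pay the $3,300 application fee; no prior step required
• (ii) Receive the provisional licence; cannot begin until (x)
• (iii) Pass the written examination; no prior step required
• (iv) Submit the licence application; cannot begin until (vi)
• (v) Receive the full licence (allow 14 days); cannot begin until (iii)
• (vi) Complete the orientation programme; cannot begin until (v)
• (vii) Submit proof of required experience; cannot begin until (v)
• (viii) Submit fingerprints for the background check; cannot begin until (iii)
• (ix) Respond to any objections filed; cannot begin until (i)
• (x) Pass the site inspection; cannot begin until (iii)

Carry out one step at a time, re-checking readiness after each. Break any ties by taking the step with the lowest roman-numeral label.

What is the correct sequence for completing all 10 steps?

(i) (iii) (v) (vi) (iv) (vii) (viii) (ix) (x) (ii)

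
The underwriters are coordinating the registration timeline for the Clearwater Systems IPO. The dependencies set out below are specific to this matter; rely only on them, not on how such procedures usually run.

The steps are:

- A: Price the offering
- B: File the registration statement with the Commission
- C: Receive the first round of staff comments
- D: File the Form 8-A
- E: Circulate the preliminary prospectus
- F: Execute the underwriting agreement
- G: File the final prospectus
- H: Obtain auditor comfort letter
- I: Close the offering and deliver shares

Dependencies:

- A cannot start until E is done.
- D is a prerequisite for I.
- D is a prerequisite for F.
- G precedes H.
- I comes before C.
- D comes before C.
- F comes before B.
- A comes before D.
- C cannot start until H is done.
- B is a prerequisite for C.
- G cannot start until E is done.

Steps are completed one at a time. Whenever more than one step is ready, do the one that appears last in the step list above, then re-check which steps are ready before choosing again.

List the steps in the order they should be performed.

E is the only step with nothing outstanding, so it goes first.
G and A are both available; G is listed later → G.
H now also ready, so the ready set is {H, A}; H is listed later → H.
That leaves A as the only ready step → A.
That leaves D as the only ready step → D.
Now I and F have their prerequisites met. I is listed later, so I next.
Next only F has its prerequisites met → F.
B needed F, now all done → B.
Next only C has its prerequisites met → C.

E, G, H, A, D, I, F, B, C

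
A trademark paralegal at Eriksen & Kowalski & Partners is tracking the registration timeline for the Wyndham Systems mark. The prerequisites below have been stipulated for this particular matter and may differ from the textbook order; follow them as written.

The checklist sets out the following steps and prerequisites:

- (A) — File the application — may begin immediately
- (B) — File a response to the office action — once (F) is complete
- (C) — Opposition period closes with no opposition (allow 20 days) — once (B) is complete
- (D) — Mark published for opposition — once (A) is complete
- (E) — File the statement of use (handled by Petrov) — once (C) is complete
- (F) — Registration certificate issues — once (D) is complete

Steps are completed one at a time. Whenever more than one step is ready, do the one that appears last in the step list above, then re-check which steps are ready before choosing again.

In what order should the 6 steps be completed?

(A) → (D) → (F) → (B) → (C) → (E)

(A) is the only step with nothing outstanding, so it goes first.
(D) needed (A), now all done → (D).
(F) needed (D), now all done → (F).
(B) is the only step now ready → (B).
That leaves (C) as the only ready step → (C).
(E) needed (C), now all done → (E).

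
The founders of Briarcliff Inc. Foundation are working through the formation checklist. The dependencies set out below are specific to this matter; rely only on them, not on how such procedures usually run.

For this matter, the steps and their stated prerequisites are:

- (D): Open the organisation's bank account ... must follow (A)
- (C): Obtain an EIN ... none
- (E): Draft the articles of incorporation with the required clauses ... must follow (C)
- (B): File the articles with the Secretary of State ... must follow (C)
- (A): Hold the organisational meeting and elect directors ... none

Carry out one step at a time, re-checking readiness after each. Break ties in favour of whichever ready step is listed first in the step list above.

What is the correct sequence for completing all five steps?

(C) (E) (B) (A) (D)

Nothing is required for (C) and (A). (C) is listed earlier → (C) first.
(E) and (B) now also ready, so the ready set is {(E), (B), (A)}; (E) is listed earlier → (E).
(B) and (A) are both available; (B) is listed earlier → (B).
Next only (A) has its prerequisites met → (A).
(D) needed (A), now all done → (D).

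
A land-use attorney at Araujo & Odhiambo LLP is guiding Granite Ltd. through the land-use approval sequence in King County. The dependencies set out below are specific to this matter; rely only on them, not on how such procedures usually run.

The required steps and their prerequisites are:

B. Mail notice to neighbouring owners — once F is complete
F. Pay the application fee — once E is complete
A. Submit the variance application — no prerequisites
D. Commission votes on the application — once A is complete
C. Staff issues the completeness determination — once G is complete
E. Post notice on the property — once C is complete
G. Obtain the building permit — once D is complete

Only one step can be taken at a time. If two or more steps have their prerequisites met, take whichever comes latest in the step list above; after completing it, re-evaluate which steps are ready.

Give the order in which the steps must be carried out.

A D G C E F B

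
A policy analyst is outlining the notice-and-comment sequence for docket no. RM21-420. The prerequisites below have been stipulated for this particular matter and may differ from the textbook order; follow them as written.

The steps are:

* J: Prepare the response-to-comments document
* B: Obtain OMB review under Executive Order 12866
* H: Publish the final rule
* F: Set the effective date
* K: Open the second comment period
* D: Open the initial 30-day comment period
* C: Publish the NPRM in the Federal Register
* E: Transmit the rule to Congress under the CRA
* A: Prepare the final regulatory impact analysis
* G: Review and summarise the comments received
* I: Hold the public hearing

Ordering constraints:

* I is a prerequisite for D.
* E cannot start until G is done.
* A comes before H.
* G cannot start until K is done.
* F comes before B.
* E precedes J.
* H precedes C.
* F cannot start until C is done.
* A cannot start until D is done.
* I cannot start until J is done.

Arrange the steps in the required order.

K → G → E → J → I → D → A → H → C → F → B

Only K has no prerequisites, so it is first.
Next only G has its prerequisites met → G.
E needed G, now all done → E.
J needed E, now all done → J.
I needed J, now all done → I.
Next only D has its prerequisites met → D.
That leaves A as the only ready step → A.
H needed A, now all done → H.
C is the only step now ready → C.
F needed C, now all done → F.
B needed F, now all done → B.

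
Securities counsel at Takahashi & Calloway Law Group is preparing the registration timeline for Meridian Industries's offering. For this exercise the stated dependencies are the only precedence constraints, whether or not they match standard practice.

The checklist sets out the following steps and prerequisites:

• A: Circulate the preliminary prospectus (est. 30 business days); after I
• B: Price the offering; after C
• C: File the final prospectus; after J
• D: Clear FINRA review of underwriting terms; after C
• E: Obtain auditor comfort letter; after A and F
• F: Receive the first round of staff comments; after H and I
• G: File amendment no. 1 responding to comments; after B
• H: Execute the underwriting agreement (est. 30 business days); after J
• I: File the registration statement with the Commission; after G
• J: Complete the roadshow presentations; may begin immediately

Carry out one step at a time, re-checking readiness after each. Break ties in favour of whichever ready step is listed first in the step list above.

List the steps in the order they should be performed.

J, C, B, D, G, H, I, A, F, E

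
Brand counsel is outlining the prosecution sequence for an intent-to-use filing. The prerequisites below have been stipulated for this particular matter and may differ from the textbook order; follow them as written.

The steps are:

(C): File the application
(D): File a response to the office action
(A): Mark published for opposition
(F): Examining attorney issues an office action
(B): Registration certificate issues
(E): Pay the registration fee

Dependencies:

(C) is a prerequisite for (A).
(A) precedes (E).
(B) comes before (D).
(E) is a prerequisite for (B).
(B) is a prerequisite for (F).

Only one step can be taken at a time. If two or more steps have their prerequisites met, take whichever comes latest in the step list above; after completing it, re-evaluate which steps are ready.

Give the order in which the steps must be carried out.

(C) → (A) → (E) → (B) → (F) → (D)

(C) is the only step with nothing outstanding, so it goes first.
That leaves (A) as the only ready step → (A).
That leaves (E) as the only ready step → (E).
That leaves (B) as the only ready step → (B).
Ready: (F) and (D). (F) is listed later → (F).
(D) needed (B), now all done → (D).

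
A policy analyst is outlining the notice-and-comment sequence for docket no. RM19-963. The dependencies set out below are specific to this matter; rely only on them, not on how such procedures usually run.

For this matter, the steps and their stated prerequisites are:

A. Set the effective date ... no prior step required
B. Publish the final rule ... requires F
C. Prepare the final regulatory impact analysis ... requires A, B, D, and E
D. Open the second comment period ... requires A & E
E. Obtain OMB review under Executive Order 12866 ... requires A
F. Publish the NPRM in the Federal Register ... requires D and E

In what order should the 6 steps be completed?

A, E, D, F, B, C

A is the only step with nothing outstanding, so it goes first.
E needed A, now all done → E.
D needed A and E, now all done → D.
F needed D and E, now all done → F.
Next only B has its prerequisites met → B.
Next only C has its prerequisites met → C.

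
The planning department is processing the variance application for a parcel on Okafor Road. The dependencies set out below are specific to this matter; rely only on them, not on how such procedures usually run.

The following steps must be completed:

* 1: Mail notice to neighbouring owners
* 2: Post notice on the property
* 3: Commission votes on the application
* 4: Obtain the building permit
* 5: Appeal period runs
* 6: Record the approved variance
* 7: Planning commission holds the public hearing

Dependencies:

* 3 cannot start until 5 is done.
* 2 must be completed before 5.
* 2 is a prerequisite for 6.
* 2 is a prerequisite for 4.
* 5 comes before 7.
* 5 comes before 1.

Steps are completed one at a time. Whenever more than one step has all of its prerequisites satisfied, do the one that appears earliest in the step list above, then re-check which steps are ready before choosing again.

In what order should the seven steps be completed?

2, 4, 5, 1, 3, 6, 7

Only 2 has no prerequisites, so it is first.
Ready: 4, 5 and 6. 4 is listed earlier → 4.
Now 5 and 6 have their prerequisites met. 5 is listed earlier, so 5 next.
1, 3 and 7 now also ready, so the ready set is {1, 3, 6, 7}; 1 is listed earlier → 1.
Now 3, 6 and 7 have their prerequisites met. 3 is listed earlier, so 3 next.
Now 6 and 7 have their prerequisites met. 6 is listed earlier, so 6 next.
That leaves 7 as the only ready step → 7.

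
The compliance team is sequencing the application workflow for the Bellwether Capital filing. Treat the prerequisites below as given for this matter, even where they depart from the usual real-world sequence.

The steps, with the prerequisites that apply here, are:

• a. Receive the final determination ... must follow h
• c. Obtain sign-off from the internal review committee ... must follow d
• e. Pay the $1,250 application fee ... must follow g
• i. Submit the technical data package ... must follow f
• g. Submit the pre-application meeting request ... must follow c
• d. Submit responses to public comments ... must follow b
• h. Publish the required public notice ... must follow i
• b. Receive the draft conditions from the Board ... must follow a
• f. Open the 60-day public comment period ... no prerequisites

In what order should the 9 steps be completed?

Only f has no prerequisites, so it is first.
i needed f, now all done → i.
h needed i, now all done → h.
That leaves a as the only ready step → a.
That leaves b as the only ready step → b.
d needed b, now all done → d.
Next only c has its prerequisites met → c.
That leaves g as the only ready step → g.
That leaves e as the only ready step → e.

f → i → h → a → b → d → c → g → e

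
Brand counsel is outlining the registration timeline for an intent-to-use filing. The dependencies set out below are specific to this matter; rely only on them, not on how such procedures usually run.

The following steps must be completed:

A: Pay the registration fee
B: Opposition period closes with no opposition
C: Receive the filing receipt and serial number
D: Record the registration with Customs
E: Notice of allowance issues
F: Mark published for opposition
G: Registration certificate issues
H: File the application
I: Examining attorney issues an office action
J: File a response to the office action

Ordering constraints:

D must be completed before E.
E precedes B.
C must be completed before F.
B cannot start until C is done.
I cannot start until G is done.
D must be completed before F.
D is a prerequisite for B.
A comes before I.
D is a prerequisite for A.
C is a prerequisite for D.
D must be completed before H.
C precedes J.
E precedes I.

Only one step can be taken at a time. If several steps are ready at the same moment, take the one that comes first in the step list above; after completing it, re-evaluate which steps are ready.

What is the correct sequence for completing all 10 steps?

C, D, A, E, B, F, G, H, I, J

Nothing is required for C and G. C is listed earlier → C first.
D and J now also ready, so the ready set is {D, G, J}; D is listed earlier → D.
A, E, F and H now also ready, so the ready set is {A, E, F, G, H, J}; A is listed earlier → A.
Ready: E, F, G, H and J. E is listed earlier → E.
B now also ready, so the ready set is {B, F, G, H, J}; B is listed earlier → B.
F, G, H and J are all available; F is listed earlier → F.
Ready: G, H and J. G is listed earlier → G.
I now also ready, so the ready set is {H, I, J}; H is listed earlier → H.
Now I and J have their prerequisites met. I is listed earlier, so I next.
Next only J has its prerequisites met → J.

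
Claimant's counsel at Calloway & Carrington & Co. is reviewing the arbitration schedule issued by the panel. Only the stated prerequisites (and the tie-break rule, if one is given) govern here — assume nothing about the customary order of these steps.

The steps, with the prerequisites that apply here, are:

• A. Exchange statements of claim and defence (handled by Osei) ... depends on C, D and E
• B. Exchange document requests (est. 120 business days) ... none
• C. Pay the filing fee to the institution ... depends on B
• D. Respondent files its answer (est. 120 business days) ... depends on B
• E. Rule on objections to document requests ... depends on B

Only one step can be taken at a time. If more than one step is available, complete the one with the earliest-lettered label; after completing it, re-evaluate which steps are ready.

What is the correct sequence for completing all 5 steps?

B C D E A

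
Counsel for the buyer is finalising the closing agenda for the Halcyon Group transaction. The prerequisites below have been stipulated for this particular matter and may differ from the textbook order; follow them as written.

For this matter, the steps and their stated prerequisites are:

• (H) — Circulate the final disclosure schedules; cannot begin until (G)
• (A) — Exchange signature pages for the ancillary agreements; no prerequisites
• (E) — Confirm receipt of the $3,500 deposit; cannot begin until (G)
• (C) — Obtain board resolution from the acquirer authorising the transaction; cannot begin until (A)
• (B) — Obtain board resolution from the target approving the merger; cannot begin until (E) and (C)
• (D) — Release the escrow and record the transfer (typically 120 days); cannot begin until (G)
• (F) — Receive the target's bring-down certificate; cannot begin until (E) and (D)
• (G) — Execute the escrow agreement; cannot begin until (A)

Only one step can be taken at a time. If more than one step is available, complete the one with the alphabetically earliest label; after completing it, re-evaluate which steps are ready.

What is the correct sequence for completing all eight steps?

(A) (C) (G) (D) (E) (B) (F) (H)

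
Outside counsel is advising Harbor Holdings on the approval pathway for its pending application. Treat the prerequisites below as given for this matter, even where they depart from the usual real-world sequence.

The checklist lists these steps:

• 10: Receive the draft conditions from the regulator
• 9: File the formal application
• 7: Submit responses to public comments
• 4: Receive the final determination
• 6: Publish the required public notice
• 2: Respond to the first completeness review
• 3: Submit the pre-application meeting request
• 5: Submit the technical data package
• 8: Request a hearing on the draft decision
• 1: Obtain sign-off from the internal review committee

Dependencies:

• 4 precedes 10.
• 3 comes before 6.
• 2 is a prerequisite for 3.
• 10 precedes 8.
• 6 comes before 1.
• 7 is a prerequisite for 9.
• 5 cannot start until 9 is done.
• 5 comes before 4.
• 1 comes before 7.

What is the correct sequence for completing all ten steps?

2, 3, 6, 1, 7, 9, 5, 4, 10, 8

Only 2 has no prerequisites, so it is first.
3 is the only step now ready → 3.
That leaves 6 as the only ready step → 6.
1 needed 6, now all done → 1.
7 is the only step now ready → 7.
9 needed 7, now all done → 9.
5 needed 9, now all done → 5.
4 is the only step now ready → 4.
Next only 10 has its prerequisites met → 10.
8 is the only step now ready → 8.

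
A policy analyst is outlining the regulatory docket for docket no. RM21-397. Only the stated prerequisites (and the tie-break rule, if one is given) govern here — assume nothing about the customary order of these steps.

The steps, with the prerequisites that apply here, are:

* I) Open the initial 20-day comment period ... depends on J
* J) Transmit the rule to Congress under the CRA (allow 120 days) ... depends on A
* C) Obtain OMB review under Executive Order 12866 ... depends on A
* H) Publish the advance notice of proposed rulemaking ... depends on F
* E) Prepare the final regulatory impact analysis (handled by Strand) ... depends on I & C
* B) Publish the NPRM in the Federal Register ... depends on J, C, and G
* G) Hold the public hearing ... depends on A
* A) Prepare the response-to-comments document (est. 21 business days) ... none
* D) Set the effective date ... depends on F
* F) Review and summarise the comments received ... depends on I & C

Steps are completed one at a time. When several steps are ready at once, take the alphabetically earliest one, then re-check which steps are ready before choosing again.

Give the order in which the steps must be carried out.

A, C, G, J, B, I, E, F, D, H

A is the only step with nothing outstanding, so it goes first.
Now C, G and J have their prerequisites met. C has the earlier label, so C next.
G and J are both available; G has the earlier label → G.
J needed A, now all done → J.
Now B and I have their prerequisites met. B has the earlier label, so B next.
I is the only step now ready → I.
Now E and F have their prerequisites met. E has the earlier label, so E next.
Next only F has its prerequisites met → F.
D and H are both available; D has the earlier label → D.
H needed F, now all done → H.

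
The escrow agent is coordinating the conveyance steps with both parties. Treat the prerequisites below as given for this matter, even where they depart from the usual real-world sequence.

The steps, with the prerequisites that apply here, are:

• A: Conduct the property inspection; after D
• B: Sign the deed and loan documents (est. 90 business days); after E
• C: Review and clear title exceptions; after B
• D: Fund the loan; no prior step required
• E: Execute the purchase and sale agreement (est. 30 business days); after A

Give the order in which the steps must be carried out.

D has no prerequisites → D first.
A needed D, now all done → A.
E needed A, now all done → E.
B is the only step now ready → B.
C needed B, now all done → C.

D, A, E, B, C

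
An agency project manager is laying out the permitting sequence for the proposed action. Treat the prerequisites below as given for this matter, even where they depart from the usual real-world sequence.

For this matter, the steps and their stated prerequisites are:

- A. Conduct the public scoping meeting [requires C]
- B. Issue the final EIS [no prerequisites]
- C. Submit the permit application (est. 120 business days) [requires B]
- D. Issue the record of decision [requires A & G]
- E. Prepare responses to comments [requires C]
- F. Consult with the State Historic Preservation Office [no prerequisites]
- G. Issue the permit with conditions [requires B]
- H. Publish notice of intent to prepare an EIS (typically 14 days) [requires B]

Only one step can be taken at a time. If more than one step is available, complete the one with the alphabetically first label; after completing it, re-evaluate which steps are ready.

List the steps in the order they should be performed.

B → C → A → E → F → G → D → H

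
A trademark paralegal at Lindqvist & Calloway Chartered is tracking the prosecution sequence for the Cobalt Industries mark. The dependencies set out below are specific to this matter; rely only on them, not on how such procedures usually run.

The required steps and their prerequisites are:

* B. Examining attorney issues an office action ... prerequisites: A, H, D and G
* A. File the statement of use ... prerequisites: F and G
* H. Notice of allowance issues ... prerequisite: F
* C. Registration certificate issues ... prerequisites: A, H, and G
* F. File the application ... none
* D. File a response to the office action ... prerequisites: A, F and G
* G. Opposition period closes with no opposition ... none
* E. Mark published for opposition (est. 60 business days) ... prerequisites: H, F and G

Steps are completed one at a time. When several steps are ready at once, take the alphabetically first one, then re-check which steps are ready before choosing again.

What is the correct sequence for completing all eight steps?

F, G, A, D, H, B, C, E

F and G have no prerequisites; F has the earlier label, so F is first.
Ready: G and H. G has the earlier label → G.
Ready: A and H. A has the earlier label → A.
Ready: D and H. D has the earlier label → D.
H needed F, now all done → H.
B, C and E are all available; B has the earlier label → B.
Ready: C and E. C has the earlier label → C.
That leaves E as the only ready step → E.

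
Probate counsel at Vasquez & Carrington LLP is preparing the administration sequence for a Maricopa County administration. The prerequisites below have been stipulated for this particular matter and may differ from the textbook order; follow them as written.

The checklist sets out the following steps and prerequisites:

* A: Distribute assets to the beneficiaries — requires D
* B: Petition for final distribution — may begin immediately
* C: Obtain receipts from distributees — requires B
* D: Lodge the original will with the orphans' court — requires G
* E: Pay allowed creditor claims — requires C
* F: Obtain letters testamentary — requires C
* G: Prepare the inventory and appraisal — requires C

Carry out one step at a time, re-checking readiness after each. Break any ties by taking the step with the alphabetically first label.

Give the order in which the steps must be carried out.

B → C → E → F → G → D → A

Only B has no prerequisites, so it is first.
That leaves C as the only ready step → C.
Ready: E, F and G. E has the earlier label → E.
Ready: F and G. F has the earlier label → F.
That leaves G as the only ready step → G.
That leaves D as the only ready step → D.
A needed D, now all done → A.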